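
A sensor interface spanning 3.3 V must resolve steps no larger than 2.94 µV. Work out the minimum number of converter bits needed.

Number of steps required ≥ 3.3 V / 2.94 µV = 1122448.98.
Need 2^N ≥ 1122448.98; 2^20 = 1048576, 2^21 = 2097152.
Minimum N = 21.

21 bits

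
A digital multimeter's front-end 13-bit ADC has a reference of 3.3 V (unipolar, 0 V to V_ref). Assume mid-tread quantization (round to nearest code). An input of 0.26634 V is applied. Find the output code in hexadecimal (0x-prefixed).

Full-scale span = 3.3 V; LSB = 3.3/2^13 = 402.83 µV.
Input sits at 661.169 steps above V_low.
Round → code 661.
In hexadecimal (0x-prefixed): 0x295.

code 0x295 (decimal 661)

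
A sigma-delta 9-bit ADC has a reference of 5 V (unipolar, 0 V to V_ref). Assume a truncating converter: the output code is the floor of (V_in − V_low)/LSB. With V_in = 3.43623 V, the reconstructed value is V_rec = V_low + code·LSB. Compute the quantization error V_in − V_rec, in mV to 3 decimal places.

LSB = 5/2^9 = 9.766 mV.
(3.43623 − 0)/0.00976562 = 351.8700; ⌊·⌋ gives code 351.
V_rec = 0 + 351·0.00976562 = 3.4277344 V.
Difference: 0.00849562 V → 8.496 mV.

8.496 mV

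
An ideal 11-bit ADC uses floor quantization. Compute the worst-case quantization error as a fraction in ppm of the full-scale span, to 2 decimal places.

488.28 ppm

Truncating → worst-case error = 1 LSB = V_FS/2^11, so 1e+06/2048 = 488.281 ppm of full scale.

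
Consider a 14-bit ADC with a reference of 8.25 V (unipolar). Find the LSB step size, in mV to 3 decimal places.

Full-scale span = 8.25 V.
LSB = 8.25 / 2^14 = 8.25 / 16384 = 0.00050354 V = 0.504 mV.

0.504 mV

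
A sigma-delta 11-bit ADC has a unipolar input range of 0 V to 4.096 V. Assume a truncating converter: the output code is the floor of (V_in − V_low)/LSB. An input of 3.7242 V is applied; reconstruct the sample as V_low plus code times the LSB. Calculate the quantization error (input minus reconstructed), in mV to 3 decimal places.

0.200 mV

Step size: 4.096 V ÷ 2^11 = 2.000 mV.
Scaled input = 1862.1000 LSBs, so code = 1862.
Code 1862 maps back to 0 + 1862×0.002 V = 3.724 V.
Error = 3.7242 − 3.724 = 0.0002 V = 0.200 mV.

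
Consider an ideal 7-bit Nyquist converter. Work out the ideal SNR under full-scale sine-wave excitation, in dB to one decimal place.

SNR ≈ 6.02·N + 1.76 dB = 6.02·7 + 1.76 = 43.90 dB.

43.9 dB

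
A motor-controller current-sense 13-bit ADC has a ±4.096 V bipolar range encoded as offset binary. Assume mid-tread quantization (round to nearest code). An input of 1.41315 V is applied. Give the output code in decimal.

With 8192 levels over 8.192 V, one step is 1.000 mV.
(1.41315 − (−4.096)) / 0.001 = 5509.150 LSBs.
round(5509.150) = 5509.

code 5509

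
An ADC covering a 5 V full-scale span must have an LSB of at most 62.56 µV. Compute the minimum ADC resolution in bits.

17 bits

Number of steps required ≥ 5 V / 62.56 µV = 79923.27.
Need 2^N ≥ 79923.27; 2^16 = 65536, 2^17 = 131072.
Minimum N = 17.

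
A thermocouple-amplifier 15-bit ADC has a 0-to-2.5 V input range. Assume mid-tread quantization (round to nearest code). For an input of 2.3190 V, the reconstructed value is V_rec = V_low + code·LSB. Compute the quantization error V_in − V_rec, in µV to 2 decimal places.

One LSB is 2.5 V / 32768 = 76.29 µV.
(V_in − V_low)/LSB = (2.3190 − 0)/7.62939e-05 = 30395.5968 → code 30396 (round).
Reconstructed: 2.3190308 V.
V_in − V_rec = -3.07617e-05 V = -30.76 µV.

-30.76 µV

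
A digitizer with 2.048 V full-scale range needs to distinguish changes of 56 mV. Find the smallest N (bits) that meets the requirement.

6 bits

Number of steps required ≥ 2.048 V / 56 mV = 36.57.
Need 2^N ≥ 36.57; 2^5 = 32, 2^6 = 64.
Minimum N = 6.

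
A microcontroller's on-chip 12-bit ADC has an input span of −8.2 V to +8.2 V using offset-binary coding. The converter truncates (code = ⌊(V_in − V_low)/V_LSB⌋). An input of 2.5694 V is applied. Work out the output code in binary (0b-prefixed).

Full-scale span = 16.4 V; LSB = 16.4/2^12 = 4.004 mV.
Input sits at 2689.723 steps above V_low.
Floor → code 2689.
In binary (0b-prefixed): 0b101010000001.

code 0b101010000001 (decimal 2689)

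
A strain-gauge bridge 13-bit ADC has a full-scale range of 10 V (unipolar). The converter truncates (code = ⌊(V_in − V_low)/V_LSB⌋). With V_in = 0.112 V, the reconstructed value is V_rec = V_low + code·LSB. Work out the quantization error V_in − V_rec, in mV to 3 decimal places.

One LSB is 10 V / 8192 = 1.221 mV.
(V_in − V_low)/LSB = (0.112 − 0)/0.0012207 = 91.7504 → code 91 (floor).
Reconstructed: 0.11108398 V.
V_in − V_rec = 0.000916016 V = 0.916 mV.

0.916 mV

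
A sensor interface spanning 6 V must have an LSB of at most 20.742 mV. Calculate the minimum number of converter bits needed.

Number of steps required ≥ 6 V / 20.742 mV = 289.27.
Need 2^N ≥ 289.27; 2^8 = 256, 2^9 = 512.
Minimum N = 9.

9 bits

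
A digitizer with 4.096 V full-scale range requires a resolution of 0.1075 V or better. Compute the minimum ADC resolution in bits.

6 bits

Number of steps required ≥ 4.096 V / 0.1075 V = 38.10.
Need 2^N ≥ 38.10; 2^5 = 32, 2^6 = 64.
Minimum N = 6.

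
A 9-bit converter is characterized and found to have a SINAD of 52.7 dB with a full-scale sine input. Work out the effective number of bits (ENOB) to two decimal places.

8.46 bits

ENOB = (SINAD − 1.76) / 6.02 = (52.7 − 1.76)/6.02 = 8.462.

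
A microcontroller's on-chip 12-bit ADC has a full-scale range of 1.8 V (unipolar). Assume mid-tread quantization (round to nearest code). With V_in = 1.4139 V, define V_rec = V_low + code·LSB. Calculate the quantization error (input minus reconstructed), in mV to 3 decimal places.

0.179 mV

Step size: 1.8 V ÷ 2^12 = 439.45 µV.
(1.4139 − 0)/0.000439453 = 3217.4080; round gives code 3217.
Code 3217 maps back to 0 + 3217×0.000439453 V = 1.4137207 V.
V_in − V_rec = 0.000179297 V = 0.179 mV.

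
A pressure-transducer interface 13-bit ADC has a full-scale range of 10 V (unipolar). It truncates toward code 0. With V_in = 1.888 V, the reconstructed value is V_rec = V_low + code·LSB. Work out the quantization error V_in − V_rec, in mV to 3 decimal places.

0.793 mV

LSB = 10/2^13 = 1.221 mV.
(V_in − V_low)/LSB = (1.888 − 0)/0.0012207 = 1546.6496 → code 1546 (floor).
V_rec = 0 + 1546·0.0012207 = 1.887207 V.
Error = 1.888 − 1.887207 = 0.000792969 V = 0.793 mV.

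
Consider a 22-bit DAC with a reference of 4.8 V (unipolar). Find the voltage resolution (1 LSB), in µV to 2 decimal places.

1.14 µV

Full-scale span = 4.8 V.
LSB = 4.8 / 2^22 = 4.8 / 4194304 = 1.14441e-06 V = 1.14 µV.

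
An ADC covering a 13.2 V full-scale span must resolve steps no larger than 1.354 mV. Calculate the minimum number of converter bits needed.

Number of steps required ≥ 13.2 V / 1.354 mV = 9748.89.
Need 2^N ≥ 9748.89; 2^13 = 8192, 2^14 = 16384.
Minimum N = 14.

14 bits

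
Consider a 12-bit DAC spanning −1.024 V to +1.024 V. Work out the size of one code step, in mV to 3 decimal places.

0.500 mV

Full-scale span = 2.048 V.
LSB = 2.048 / 2^12 = 2.048 / 4096 = 0.0005 V = 0.500 mV.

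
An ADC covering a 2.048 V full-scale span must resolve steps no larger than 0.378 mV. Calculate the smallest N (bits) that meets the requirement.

Number of steps required ≥ 2.048 V / 0.378 mV = 5417.99.
Need 2^N ≥ 5417.99; 2^12 = 4096, 2^13 = 8192.
Minimum N = 13.

13 bits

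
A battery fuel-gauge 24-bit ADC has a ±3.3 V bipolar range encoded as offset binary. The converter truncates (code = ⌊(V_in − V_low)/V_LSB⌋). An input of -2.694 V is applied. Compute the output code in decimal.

LSB = 6.6 V / 16777216 = 0.39 µV.
(V_in − V_low)/LSB = (-2.694 − (−3.3)) / 3.93391e-07 = 1540453.469.
So the output code is 1540453.

code 1540453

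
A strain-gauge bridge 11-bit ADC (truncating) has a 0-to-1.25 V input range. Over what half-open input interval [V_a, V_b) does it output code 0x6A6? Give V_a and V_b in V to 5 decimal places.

[1.03882 V, 1.03943 V)

LSB = 1.25/2^11 = 0.610 mV.
Code 0x6A6 = 1702 decimal.
V_a = V_low + 1702·LSB = 1.03882 V; V_b = V_low + 1703·LSB = 1.03943 V.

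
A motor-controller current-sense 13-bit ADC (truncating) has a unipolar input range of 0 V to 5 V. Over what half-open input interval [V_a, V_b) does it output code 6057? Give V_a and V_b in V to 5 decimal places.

[3.69690 V, 3.69751 V)

LSB = 5/2^13 = 0.610 mV.
V_a = V_low + 6057·LSB = 3.6969 V; V_b = V_low + 6058·LSB = 3.69751 V.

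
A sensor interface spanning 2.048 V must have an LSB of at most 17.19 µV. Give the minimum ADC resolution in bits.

17 bits

Number of steps required ≥ 2.048 V / 17.19 µV = 119139.03.
Need 2^N ≥ 119139.03; 2^16 = 65536, 2^17 = 131072.
Minimum N = 17.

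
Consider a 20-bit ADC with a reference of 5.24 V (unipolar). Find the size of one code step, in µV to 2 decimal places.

5.00 µV

Full-scale span = 5.24 V.
LSB = 5.24 / 2^20 = 5.24 / 1048576 = 4.99725e-06 V = 5.00 µV.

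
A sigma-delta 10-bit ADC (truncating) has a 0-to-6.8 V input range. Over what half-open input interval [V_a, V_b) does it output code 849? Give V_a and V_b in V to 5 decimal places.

LSB = 6.8/2^10 = 6.641 mV.
V_a = V_low + 849·LSB = 5.63789 V; V_b = V_low + 850·LSB = 5.64453 V.

[5.63789 V, 5.64453 V)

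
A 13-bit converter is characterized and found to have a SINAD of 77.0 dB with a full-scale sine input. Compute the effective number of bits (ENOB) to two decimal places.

12.50 bits

ENOB = (SINAD − 1.76) / 6.02 = (77.0 − 1.76)/6.02 = 12.498.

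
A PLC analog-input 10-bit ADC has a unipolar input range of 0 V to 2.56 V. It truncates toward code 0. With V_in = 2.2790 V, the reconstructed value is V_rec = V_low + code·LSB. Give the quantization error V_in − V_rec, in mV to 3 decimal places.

One LSB is 2.56 V / 1024 = 2.500 mV.
Scaled input = 911.6000 LSBs, so code = 911.
Reconstructed: 2.2775 V.
V_in − V_rec = 0.0015 V = 1.500 mV.

1.500 mV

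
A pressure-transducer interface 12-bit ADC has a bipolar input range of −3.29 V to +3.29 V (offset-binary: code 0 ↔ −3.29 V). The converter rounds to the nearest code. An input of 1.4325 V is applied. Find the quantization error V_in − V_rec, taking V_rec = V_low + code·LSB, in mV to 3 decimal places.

-0.449 mV

One LSB is 6.58 V / 4096 = 1.606 mV.
Scaled input = 2939.7204 LSBs, so code = 2940.
Reconstructed: 1.4329492 V.
V_in − V_rec = -0.000449219 V = -0.449 mV.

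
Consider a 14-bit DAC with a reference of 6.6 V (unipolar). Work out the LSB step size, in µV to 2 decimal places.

402.83 µV

Full-scale span = 6.6 V.
LSB = 6.6 / 2^14 = 6.6 / 16384 = 0.000402832 V = 402.83 µV.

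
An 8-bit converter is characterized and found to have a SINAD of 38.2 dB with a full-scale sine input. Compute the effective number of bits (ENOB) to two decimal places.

6.05 bits

ENOB = (SINAD − 1.76) / 6.02 = (38.2 − 1.76)/6.02 = 6.053.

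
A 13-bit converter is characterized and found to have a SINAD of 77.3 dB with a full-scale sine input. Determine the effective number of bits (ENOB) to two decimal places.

ENOB = (SINAD − 1.76) / 6.02 = (77.3 − 1.76)/6.02 = 12.548.

12.55 bits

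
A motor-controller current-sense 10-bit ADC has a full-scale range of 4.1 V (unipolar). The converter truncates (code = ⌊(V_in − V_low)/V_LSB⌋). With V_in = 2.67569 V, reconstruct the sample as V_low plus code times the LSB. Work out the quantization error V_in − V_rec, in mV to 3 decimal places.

Step size: 4.1 V ÷ 2^10 = 4.004 mV.
Scaled input = 668.2699 LSBs, so code = 668.
Code 668 maps back to 0 + 668×0.00400391 V = 2.6746094 V.
Difference: 0.00108062 V → 1.081 mV.

1.081 mV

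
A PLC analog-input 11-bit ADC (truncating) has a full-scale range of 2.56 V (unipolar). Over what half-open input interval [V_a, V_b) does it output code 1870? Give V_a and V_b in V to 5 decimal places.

LSB = 2.56/2^11 = 1.250 mV.
V_a = V_low + 1870·LSB = 2.3375 V; V_b = V_low + 1871·LSB = 2.33875 V.

[2.33750 V, 2.33875 V)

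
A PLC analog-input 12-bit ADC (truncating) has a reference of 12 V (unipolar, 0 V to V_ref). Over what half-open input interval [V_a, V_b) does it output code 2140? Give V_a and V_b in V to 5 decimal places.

LSB = 12/2^12 = 2.930 mV.
V_a = V_low + 2140·LSB = 6.26953 V; V_b = V_low + 2141·LSB = 6.27246 V.

[6.26953 V, 6.27246 V)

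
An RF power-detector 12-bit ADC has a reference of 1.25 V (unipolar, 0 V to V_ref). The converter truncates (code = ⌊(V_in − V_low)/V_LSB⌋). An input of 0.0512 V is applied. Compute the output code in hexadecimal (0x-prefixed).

code 0xA7 (decimal 167)

Full-scale span = 1.25 V; LSB = 1.25/2^12 = 305.18 µV.
(0.0512 − 0) / 0.000305176 = 167.772 LSBs.
Floor → code 167.
In hexadecimal (0x-prefixed): 0xA7.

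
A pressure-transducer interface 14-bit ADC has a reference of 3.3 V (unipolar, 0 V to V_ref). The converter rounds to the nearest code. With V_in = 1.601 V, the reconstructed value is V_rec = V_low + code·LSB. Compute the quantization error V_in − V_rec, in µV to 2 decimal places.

LSB = 3.3/2^14 = 201.42 µV.
(1.601 − 0)/0.000201416 = 7948.7224; round gives code 7949.
V_rec = 0 + 7949·0.000201416 = 1.6010559 V.
Difference: -5.59082e-05 V → -55.91 µV.

-55.91 µV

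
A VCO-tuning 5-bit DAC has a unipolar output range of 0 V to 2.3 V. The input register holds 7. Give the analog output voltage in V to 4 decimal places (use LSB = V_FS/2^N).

LSB = 2.3 V / 2^5 = 71.875 mV.
V_out = 0 + 7 × 0.071875 V = 0.503125 V.

0.5031 V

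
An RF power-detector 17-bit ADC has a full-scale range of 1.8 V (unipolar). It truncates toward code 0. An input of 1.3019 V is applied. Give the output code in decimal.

With 131072 levels over 1.8 V, one step is 13.73 µV.
(V_in − V_low)/LSB = (1.3019 − 0) / 1.37329e-05 = 94801.465.
So the output code is 94801.

code 94801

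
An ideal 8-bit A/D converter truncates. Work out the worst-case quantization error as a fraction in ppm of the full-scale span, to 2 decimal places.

3906.25 ppm

Truncating → worst-case error = 1 LSB = V_FS/2^8, so 1e+06/256 = 3906.25 ppm of full scale.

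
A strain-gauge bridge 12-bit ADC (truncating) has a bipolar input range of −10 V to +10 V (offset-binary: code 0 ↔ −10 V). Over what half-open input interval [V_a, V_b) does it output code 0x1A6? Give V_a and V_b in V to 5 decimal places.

[-7.93945 V, -7.93457 V)

LSB = 20/2^12 = 4.883 mV.
Code 0x1A6 = 422 decimal.
V_a = V_low + 422·LSB = -7.93945 V; V_b = V_low + 423·LSB = -7.93457 V.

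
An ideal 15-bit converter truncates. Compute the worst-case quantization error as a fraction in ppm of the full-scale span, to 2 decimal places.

30.52 ppm

Truncating → worst-case error = 1 LSB = V_FS/2^15, so 1e+06/32768 = 30.5176 ppm of full scale.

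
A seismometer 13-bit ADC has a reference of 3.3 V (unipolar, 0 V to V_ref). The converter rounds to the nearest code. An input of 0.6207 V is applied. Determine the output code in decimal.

code 1541

Full-scale span = 3.3 V; LSB = 3.3/2^13 = 402.83 µV.
(V_in − V_low)/LSB = (0.6207 − 0) / 0.000402832 = 1540.841.
round(1540.841) = 1541.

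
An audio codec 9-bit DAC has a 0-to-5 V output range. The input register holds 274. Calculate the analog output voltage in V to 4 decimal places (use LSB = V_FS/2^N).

2.6758 V

LSB = 5 V / 2^9 = 9.766 mV.
V_out = 0 + 274 × 0.00976562 V = 2.67578 V.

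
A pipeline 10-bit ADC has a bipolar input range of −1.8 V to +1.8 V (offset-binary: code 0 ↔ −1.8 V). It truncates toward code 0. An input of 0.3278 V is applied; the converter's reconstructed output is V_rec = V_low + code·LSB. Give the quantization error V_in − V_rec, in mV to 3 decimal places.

0.847 mV

Step size: 3.6 V ÷ 2^10 = 3.516 mV.
Scaled input = 605.2409 LSBs, so code = 605.
Reconstructed: 0.32695313 V.
Error = 0.3278 − 0.32695313 = 0.000846875 V = 0.847 mV.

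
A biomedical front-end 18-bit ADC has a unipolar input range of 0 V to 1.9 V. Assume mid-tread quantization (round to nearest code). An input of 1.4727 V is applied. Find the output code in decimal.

LSB = 1.9 V / 262144 = 7.25 µV.
(V_in − V_low)/LSB = (1.4727 − 0) / 7.24792e-06 = 203189.194.
round(203189.194) = 203189.

code 203189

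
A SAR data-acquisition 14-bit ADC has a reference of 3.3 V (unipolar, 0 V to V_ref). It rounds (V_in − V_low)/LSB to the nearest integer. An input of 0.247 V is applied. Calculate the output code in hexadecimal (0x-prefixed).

Full-scale span = 3.3 V; LSB = 3.3/2^14 = 201.42 µV.
(V_in − V_low)/LSB = (0.247 − 0) / 0.000201416 = 1226.318.
So the output code is 1226.
In hexadecimal (0x-prefixed): 0x4CA.

code 0x4CA (decimal 1226)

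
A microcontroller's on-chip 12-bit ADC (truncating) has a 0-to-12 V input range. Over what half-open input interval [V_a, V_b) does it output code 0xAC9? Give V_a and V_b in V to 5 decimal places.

LSB = 12/2^12 = 2.930 mV.
Code 0xAC9 = 2761 decimal.
V_a = V_low + 2761·LSB = 8.08887 V; V_b = V_low + 2762·LSB = 8.0918 V.

[8.08887 V, 8.09180 V)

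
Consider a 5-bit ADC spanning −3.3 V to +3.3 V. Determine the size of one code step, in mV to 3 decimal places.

206.250 mV

Full-scale span = 6.6 V.
LSB = 6.6 / 2^5 = 6.6 / 32 = 0.20625 V = 206.250 mV.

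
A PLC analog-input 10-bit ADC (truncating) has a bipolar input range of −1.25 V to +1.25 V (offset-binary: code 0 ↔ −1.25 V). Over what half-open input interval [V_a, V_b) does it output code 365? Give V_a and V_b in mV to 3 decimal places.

LSB = 2.5/2^10 = 2.441 mV.
V_a = V_low + 365·LSB = -0.358887 V; V_b = V_low + 366·LSB = -0.356445 V.

[-358.887 mV, -356.445 mV)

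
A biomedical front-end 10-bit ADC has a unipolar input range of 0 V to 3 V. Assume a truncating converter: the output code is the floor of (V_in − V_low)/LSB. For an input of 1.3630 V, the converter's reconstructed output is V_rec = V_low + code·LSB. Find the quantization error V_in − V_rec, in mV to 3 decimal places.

Step size: 3 V ÷ 2^10 = 2.930 mV.
(V_in − V_low)/LSB = (1.3630 − 0)/0.00292969 = 465.2373 → code 465 (floor).
Reconstructed: 1.3623047 V.
Difference: 0.000695312 V → 0.695 mV.

0.695 mV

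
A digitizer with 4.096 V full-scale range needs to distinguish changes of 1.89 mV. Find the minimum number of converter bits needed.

12 bits

Number of steps required ≥ 4.096 V / 1.89 mV = 2167.20.
Need 2^N ≥ 2167.20; 2^11 = 2048, 2^12 = 4096.
Minimum N = 12.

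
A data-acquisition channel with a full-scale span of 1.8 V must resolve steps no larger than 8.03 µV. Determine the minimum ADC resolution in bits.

Number of steps required ≥ 1.8 V / 8.03 µV = 224159.40.
Need 2^N ≥ 224159.40; 2^17 = 131072, 2^18 = 262144.
Minimum N = 18.

18 bits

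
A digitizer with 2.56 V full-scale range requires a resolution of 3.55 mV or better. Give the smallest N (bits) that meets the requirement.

Number of steps required ≥ 2.56 V / 3.55 mV = 721.13.
Need 2^N ≥ 721.13; 2^9 = 512, 2^10 = 1024.
Minimum N = 10.

10 bits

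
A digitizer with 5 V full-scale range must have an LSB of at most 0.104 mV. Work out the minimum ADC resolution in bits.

Number of steps required ≥ 5 V / 0.104 mV = 48076.92.
Need 2^N ≥ 48076.92; 2^15 = 32768, 2^16 = 65536.
Minimum N = 16.

16 bits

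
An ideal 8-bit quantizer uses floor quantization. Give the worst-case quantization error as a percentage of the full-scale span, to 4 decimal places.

0.3906 %

Truncating → worst-case error = 1 LSB = V_FS/2^8, so 100/256 = 0.390625 % of full scale.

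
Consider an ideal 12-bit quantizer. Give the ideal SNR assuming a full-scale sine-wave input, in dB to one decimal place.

SNR ≈ 6.02·N + 1.76 dB = 6.02·12 + 1.76 = 74.00 dB.

74.0 dB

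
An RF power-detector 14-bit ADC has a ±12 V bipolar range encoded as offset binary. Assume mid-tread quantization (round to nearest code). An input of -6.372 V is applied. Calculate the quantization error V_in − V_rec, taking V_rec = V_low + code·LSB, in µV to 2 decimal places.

70.31 µV

LSB = 24/2^14 = 1.465 mV.
(V_in − V_low)/LSB = (-6.372 − (−12))/0.00146484 = 3842.0480 → code 3842 (round).
Reconstructed: -6.3720703 V.
V_in − V_rec = 7.03125e-05 V = 70.31 µV.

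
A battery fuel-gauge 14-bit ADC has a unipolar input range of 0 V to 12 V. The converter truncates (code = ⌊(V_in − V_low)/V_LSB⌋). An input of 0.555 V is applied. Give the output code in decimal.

code 757

Full-scale span = 12 V; LSB = 12/2^14 = 0.732 mV.
Input sits at 757.760 steps above V_low.
So the output code is 757.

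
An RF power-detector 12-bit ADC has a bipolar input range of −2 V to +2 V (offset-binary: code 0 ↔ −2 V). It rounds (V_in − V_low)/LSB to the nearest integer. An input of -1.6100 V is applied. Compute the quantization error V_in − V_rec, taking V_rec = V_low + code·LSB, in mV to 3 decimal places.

One LSB is 4 V / 4096 = 0.977 mV.
Scaled input = 399.3600 LSBs, so code = 399.
Code 399 maps back to (−2) + 399×0.000976562 V = -1.6103516 V.
Error = -1.6100 − (−1.6103516) = 0.000351562 V = 0.352 mV.

0.352 mV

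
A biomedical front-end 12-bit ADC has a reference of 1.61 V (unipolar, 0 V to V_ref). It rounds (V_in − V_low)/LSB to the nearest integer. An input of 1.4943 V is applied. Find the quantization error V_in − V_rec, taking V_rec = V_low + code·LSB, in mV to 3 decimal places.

LSB = 1.61/2^12 = 393.07 µV.
(1.4943 − 0)/0.000393066 = 3801.6477; round gives code 3802.
Code 3802 maps back to 0 + 3802×0.000393066 V = 1.4944385 V.
Difference: -0.000138477 V → -0.138 mV.

-0.138 mV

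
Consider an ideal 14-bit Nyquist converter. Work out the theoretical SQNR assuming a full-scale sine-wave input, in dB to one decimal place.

SNR ≈ 6.02·N + 1.76 dB = 6.02·14 + 1.76 = 86.04 dB.

86.0 dB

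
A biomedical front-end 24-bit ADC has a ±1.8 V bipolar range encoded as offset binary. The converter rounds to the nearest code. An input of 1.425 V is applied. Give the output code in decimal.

code 15029589

With 16777216 levels over 3.6 V, one step is 0.21 µV.
Input sits at 15029589.333 steps above V_low.
Round → code 15029589.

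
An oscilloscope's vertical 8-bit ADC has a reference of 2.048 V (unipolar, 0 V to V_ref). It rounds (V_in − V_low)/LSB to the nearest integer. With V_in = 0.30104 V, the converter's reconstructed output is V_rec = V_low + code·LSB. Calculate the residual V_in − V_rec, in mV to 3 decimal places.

Step size: 2.048 V ÷ 2^8 = 8.000 mV.
(0.30104 − 0)/0.008 = 37.6300; round gives code 38.
Code 38 maps back to 0 + 38×0.008 V = 0.304 V.
V_in − V_rec = -0.00296 V = -2.960 mV.

-2.960 mV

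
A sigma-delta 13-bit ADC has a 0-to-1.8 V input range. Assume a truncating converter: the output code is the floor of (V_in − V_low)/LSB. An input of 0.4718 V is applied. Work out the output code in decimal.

code 2147

Full-scale span = 1.8 V; LSB = 1.8/2^13 = 219.73 µV.
(V_in − V_low)/LSB = (0.4718 − 0) / 0.000219727 = 2147.214.
Floor → code 2147.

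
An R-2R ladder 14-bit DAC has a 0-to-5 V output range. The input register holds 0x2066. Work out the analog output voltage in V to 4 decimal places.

2.5311 V

LSB = 5 V / 2^14 = 305.18 µV.
Code 0x2066 = 8294 decimal.
V_out = 0 + 8294 × 0.000305176 V = 2.53113 V.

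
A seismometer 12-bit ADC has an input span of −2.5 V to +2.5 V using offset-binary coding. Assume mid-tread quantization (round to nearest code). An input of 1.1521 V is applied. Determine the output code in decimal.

Full-scale span = 5 V; LSB = 5/2^12 = 1.221 mV.
(V_in − V_low)/LSB = (1.1521 − (−2.5)) / 0.0012207 = 2991.800.
Round → code 2992.

code 2992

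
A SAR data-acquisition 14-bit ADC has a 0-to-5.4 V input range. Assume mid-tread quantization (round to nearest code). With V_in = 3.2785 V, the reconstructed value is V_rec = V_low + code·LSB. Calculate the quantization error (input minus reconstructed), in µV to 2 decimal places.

69.82 µV

One LSB is 5.4 V / 16384 = 329.59 µV.
(3.2785 − 0)/0.00032959 = 9947.2119; round gives code 9947.
Code 9947 maps back to 0 + 9947×0.00032959 V = 3.2784302 V.
Error = 3.2785 − 3.2784302 = 6.98242e-05 V = 69.82 µV.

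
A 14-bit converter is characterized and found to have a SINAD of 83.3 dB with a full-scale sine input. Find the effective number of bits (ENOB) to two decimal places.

ENOB = (SINAD − 1.76) / 6.02 = (83.3 − 1.76)/6.02 = 13.545.

13.54 bits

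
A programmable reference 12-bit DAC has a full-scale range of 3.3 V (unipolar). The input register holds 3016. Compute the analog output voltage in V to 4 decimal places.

LSB = 3.3 V / 2^12 = 0.806 mV.
V_out = 0 + 3016 × 0.000805664 V = 2.42988 V.

2.4299 V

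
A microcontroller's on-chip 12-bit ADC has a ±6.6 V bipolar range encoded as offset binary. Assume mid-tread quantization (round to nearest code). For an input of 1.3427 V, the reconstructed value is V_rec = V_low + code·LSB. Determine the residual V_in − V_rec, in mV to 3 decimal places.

-1.148 mV

One LSB is 13.2 V / 4096 = 3.223 mV.
(1.3427 − (−6.6))/0.00322266 = 2464.6439; round gives code 2465.
Reconstructed: 1.3438477 V.
V_in − V_rec = -0.00114766 V = -1.148 mV.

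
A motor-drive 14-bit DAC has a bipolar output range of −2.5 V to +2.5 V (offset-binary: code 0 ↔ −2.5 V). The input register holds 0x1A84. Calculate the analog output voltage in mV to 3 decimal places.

-428.467 mV

LSB = 5 V / 2^14 = 305.18 µV.
Code 0x1A84 = 6788 decimal.
V_out = (−2.5) + 6788 × 0.000305176 V = -0.428467 V.
= -428.467 mV.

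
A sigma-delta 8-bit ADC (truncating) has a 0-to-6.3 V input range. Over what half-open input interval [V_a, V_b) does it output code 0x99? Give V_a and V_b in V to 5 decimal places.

[3.76523 V, 3.78984 V)

LSB = 6.3/2^8 = 24.609 mV.
Code 0x99 = 153 decimal.
V_a = V_low + 153·LSB = 3.76523 V; V_b = V_low + 154·LSB = 3.78984 V.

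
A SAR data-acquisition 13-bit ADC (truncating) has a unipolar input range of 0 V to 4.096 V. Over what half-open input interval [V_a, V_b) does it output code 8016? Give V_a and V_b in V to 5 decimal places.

LSB = 4.096/2^13 = 0.500 mV.
V_a = V_low + 8016·LSB = 4.008 V; V_b = V_low + 8017·LSB = 4.0085 V.

[4.00800 V, 4.00850 V)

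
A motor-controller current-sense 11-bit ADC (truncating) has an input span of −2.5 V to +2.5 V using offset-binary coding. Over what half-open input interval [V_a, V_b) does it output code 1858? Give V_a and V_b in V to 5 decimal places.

[2.03613 V, 2.03857 V)

LSB = 5/2^11 = 2.441 mV.
V_a = V_low + 1858·LSB = 2.03613 V; V_b = V_low + 1859·LSB = 2.03857 V.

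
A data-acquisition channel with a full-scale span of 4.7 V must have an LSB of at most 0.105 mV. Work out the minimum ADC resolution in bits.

Number of steps required ≥ 4.7 V / 0.105 mV = 44761.90.
Need 2^N ≥ 44761.90; 2^15 = 32768, 2^16 = 65536.
Minimum N = 16.

16 bits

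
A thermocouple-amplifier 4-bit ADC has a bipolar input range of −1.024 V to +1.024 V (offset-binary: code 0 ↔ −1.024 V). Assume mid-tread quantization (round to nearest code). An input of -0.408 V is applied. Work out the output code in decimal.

code 5

With 16 levels over 2.048 V, one step is 128.000 mV.
Input sits at 4.812 steps above V_low.
So the output code is 5.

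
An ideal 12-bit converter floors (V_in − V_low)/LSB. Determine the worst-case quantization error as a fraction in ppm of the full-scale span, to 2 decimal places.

Truncating → worst-case error = 1 LSB = V_FS/2^12, so 1e+06/4096 = 244.141 ppm of full scale.

244.14 ppm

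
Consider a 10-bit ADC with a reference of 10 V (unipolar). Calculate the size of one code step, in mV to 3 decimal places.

Full-scale span = 10 V.
LSB = 10 / 2^10 = 10 / 1024 = 0.00976562 V = 9.766 mV.

9.766 mV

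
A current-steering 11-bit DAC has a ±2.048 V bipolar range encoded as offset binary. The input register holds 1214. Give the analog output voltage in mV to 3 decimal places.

LSB = 4.096 V / 2^11 = 2.000 mV.
V_out = (−2.048) + 1214 × 0.002 V = 0.38 V.
= 380.000 mV.

380.000 mV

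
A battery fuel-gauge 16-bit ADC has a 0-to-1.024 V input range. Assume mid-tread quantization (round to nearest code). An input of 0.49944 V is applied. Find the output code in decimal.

With 65536 levels over 1.024 V, one step is 15.62 µV.
(0.49944 − 0) / 1.5625e-05 = 31964.160 LSBs.
round(31964.160) = 31964.

code 31964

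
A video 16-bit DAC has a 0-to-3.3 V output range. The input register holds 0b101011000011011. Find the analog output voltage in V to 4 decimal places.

1.1100 V

LSB = 3.3 V / 2^16 = 50.35 µV.
Code 0b101011000011011 = 22043 decimal.
V_out = 0 + 22043 × 5.0354e-05 V = 1.10995 V.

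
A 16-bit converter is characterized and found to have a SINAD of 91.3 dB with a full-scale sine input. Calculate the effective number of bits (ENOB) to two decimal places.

ENOB = (SINAD − 1.76) / 6.02 = (91.3 − 1.76)/6.02 = 14.874.

14.87 bits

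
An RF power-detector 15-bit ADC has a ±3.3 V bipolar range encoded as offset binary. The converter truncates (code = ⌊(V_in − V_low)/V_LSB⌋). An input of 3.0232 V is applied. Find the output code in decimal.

With 32768 levels over 6.6 V, one step is 201.42 µV.
(V_in − V_low)/LSB = (3.0232 − (−3.3)) / 0.000201416 = 31393.730.
So the output code is 31393.

code 31393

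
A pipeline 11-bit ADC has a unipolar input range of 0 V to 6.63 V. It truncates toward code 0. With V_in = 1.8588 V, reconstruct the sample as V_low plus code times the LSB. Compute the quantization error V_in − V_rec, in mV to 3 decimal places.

One LSB is 6.63 V / 2048 = 3.237 mV.
Scaled input = 574.1814 LSBs, so code = 574.
Code 574 maps back to 0 + 574×0.0032373 V = 1.8582129 V.
Error = 1.8588 − 1.8582129 = 0.000587109 V = 0.587 mV.

0.587 mV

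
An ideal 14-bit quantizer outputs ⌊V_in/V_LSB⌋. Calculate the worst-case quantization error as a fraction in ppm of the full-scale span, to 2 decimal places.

61.04 ppm

Truncating → worst-case error = 1 LSB = V_FS/2^14, so 1e+06/16384 = 61.0352 ppm of full scale.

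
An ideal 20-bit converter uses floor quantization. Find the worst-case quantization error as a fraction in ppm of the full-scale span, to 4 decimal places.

Truncating → worst-case error = 1 LSB = V_FS/2^20, so 1e+06/1048576 = 0.953674 ppm of full scale.

0.9537 ppm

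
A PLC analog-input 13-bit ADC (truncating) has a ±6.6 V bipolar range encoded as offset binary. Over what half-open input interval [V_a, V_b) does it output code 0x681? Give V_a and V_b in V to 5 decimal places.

LSB = 13.2/2^13 = 1.611 mV.
Code 0x681 = 1665 decimal.
V_a = V_low + 1665·LSB = -3.91714 V; V_b = V_low + 1666·LSB = -3.91553 V.

[-3.91714 V, -3.91553 V)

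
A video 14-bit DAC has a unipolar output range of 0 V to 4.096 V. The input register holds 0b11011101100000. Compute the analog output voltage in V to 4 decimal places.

LSB = 4.096 V / 2^14 = 250.00 µV.
Code 0b11011101100000 = 14176 decimal.
V_out = 0 + 14176 × 0.00025 V = 3.544 V.

3.5440 V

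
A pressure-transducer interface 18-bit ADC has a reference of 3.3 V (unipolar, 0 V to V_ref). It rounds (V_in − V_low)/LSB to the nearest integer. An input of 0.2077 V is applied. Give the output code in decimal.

LSB = 3.3 V / 262144 = 12.59 µV.
(0.2077 − 0) / 1.25885e-05 = 16499.184 LSBs.
Round → code 16499.

code 16499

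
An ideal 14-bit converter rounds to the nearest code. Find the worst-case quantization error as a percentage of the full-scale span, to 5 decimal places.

Rounding → worst-case error = ½ LSB = V_FS/2^15, so 100/32768 = 0.00305176 % of full scale.

0.00305 %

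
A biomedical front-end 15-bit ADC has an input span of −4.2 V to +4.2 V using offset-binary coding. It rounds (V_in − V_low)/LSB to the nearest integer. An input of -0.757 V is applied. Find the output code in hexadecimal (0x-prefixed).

Full-scale span = 8.4 V; LSB = 8.4/2^15 = 256.35 µV.
Input sits at 13430.979 steps above V_low.
Round → code 13431.
In hexadecimal (0x-prefixed): 0x3477.

code 0x3477 (decimal 13431)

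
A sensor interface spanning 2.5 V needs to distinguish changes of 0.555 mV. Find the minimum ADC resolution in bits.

13 bits

Number of steps required ≥ 2.5 V / 0.555 mV = 4504.50.
Need 2^N ≥ 4504.50; 2^12 = 4096, 2^13 = 8192.
Minimum N = 13.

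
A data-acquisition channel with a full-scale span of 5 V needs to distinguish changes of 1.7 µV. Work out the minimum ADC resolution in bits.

Number of steps required ≥ 5 V / 1.7 µV = 2941176.47.
Need 2^N ≥ 2941176.47; 2^21 = 2097152, 2^22 = 4194304.
Minimum N = 22.

22 bits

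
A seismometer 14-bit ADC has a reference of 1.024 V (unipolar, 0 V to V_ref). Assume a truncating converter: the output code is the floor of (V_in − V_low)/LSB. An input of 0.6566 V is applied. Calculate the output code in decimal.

Full-scale span = 1.024 V; LSB = 1.024/2^14 = 62.50 µV.
Input sits at 10505.600 steps above V_low.
Floor → code 10505.

code 10505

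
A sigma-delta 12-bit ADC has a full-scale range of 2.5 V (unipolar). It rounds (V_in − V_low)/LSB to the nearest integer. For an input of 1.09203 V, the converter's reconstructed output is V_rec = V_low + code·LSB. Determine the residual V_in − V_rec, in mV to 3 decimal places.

0.111 mV

One LSB is 2.5 V / 4096 = 0.610 mV.
Scaled input = 1789.1820 LSBs, so code = 1789.
V_rec = 0 + 1789·0.000610352 = 1.0919189 V.
Difference: 0.000111055 V → 0.111 mV.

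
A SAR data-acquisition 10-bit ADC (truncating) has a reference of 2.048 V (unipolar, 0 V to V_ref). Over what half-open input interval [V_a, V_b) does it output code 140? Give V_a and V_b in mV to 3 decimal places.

LSB = 2.048/2^10 = 2.000 mV.
V_a = V_low + 140·LSB = 0.28 V; V_b = V_low + 141·LSB = 0.282 V.

[280.000 mV, 282.000 mV)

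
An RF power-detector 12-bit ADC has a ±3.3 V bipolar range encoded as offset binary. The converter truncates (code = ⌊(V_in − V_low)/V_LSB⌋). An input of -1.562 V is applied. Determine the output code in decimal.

code 1078

LSB = 6.6 V / 4096 = 1.611 mV.
(V_in − V_low)/LSB = (-1.562 − (−3.3)) / 0.00161133 = 1078.613.
Floor → code 1078.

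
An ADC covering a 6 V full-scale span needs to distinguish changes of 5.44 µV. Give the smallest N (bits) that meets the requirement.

21 bits

Number of steps required ≥ 6 V / 5.44 µV = 1102941.18.
Need 2^N ≥ 1102941.18; 2^20 = 1048576, 2^21 = 2097152.
Minimum N = 21.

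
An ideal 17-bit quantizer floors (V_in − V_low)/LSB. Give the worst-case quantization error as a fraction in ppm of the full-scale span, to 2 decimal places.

7.63 ppm

Truncating → worst-case error = 1 LSB = V_FS/2^17, so 1e+06/131072 = 7.62939 ppm of full scale.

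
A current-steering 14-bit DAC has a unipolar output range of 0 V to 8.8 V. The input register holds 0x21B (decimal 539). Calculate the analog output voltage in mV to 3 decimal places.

289.502 mV

LSB = 8.8 V / 2^14 = 0.537 mV.
Code 0x21B = 539 decimal.
V_out = 0 + 539 × 0.000537109 V = 0.289502 V.
= 289.502 mV.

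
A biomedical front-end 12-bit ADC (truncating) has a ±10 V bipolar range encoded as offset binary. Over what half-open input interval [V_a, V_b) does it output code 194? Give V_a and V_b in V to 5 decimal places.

[-9.05273 V, -9.04785 V)

LSB = 20/2^12 = 4.883 mV.
V_a = V_low + 194·LSB = -9.05273 V; V_b = V_low + 195·LSB = -9.04785 V.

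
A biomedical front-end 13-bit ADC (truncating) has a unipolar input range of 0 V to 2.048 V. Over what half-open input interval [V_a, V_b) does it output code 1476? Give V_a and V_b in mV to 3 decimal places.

LSB = 2.048/2^13 = 250.00 µV.
V_a = V_low + 1476·LSB = 0.369 V; V_b = V_low + 1477·LSB = 0.36925 V.

[369.000 mV, 369.250 mV)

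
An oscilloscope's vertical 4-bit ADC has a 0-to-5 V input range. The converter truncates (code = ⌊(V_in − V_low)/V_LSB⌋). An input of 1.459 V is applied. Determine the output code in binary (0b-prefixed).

LSB = 5 V / 16 = 312.500 mV.
Input sits at 4.669 steps above V_low.
Floor → code 4.
In binary (0b-prefixed): 0b100.

code 0b100 (decimal 4)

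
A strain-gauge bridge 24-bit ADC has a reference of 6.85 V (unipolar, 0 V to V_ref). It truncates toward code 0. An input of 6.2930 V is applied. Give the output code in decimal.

code 15412995

With 16777216 levels over 6.85 V, one step is 0.41 µV.
(V_in − V_low)/LSB = (6.2930 − 0) / 4.08292e-07 = 15412995.662.
So the output code is 15412995.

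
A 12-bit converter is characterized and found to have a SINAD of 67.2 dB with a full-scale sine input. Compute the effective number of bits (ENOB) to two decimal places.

10.87 bits

ENOB = (SINAD − 1.76) / 6.02 = (67.2 − 1.76)/6.02 = 10.870.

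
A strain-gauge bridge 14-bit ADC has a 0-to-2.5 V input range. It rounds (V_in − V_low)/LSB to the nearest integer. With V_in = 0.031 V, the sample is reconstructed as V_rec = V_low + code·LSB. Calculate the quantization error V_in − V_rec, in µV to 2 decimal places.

24.66 µV

LSB = 2.5/2^14 = 152.59 µV.
(V_in − V_low)/LSB = (0.031 − 0)/0.000152588 = 203.1616 → code 203 (round).
Code 203 maps back to 0 + 203×0.000152588 V = 0.030975342 V.
Difference: 2.46582e-05 V → 24.66 µV.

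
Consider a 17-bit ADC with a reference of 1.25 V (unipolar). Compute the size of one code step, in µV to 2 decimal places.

9.54 µV

Full-scale span = 1.25 V.
LSB = 1.25 / 2^17 = 1.25 / 131072 = 9.53674e-06 V = 9.54 µV.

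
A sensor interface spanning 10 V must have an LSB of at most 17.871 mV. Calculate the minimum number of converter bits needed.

Number of steps required ≥ 10 V / 17.871 mV = 559.57.
Need 2^N ≥ 559.57; 2^9 = 512, 2^10 = 1024.
Minimum N = 10.

10 bits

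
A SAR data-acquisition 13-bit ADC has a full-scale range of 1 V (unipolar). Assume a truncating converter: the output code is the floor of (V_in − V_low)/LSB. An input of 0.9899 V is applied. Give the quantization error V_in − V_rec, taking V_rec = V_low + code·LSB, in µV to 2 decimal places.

31.84 µV

Step size: 1 V ÷ 2^13 = 122.07 µV.
(0.9899 − 0)/0.00012207 = 8109.2608; ⌊·⌋ gives code 8109.
Reconstructed: 0.98986816 V.
V_in − V_rec = 3.18359e-05 V = 31.84 µV.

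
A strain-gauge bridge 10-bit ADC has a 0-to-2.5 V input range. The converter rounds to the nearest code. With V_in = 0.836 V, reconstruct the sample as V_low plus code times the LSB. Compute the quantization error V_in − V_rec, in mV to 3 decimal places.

1.039 mV

LSB = 2.5/2^10 = 2.441 mV.
(V_in − V_low)/LSB = (0.836 − 0)/0.00244141 = 342.4256 → code 342 (round).
Reconstructed: 0.83496094 V.
Error = 0.836 − 0.83496094 = 0.00103906 V = 1.039 mV.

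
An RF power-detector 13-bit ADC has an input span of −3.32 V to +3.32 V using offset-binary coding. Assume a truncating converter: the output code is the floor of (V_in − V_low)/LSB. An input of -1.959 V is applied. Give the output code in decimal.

LSB = 6.64 V / 8192 = 0.811 mV.
Input sits at 1679.113 steps above V_low.
⌊·⌋(1679.113) = 1679.

code 1679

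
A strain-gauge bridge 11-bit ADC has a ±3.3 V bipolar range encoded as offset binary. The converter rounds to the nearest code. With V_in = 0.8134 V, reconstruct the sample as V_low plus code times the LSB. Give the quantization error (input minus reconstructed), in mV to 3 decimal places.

1.291 mV

One LSB is 6.6 V / 2048 = 3.223 mV.
(V_in − V_low)/LSB = (0.8134 − (−3.3))/0.00322266 = 1276.4005 → code 1276 (round).
Code 1276 maps back to (−3.3) + 1276×0.00322266 V = 0.81210938 V.
Error = 0.8134 − 0.81210938 = 0.00129063 V = 1.291 mV.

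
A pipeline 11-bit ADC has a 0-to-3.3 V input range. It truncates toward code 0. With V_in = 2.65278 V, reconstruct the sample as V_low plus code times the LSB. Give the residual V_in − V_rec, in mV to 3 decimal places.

0.534 mV

One LSB is 3.3 V / 2048 = 1.611 mV.
(V_in − V_low)/LSB = (2.65278 − 0)/0.00161133 = 1646.3313 → code 1646 (floor).
Code 1646 maps back to 0 + 1646×0.00161133 V = 2.6522461 V.
V_in − V_rec = 0.000533906 V = 0.534 mV.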